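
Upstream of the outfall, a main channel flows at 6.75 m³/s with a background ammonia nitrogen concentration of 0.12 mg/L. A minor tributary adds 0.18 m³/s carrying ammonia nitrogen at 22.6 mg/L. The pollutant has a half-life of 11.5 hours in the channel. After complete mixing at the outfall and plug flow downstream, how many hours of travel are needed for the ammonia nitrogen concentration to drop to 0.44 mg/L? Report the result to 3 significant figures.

7.80 h

Mixed concentration C = ΣQC/ΣQ = (6.750·0.1200 + 0.1800·22.60) / 6.930 = 4.878/6.930 = 0.7039 mg/L.
Half-life 11.5 h → k = ln 2 / 11.5 = 0.06027 h⁻¹ = 1.447 d⁻¹.
0.7039·exp(−k·t) = 0.44 → t = ln(0.7039/0.44)/k = 28060 s = 7.795 h.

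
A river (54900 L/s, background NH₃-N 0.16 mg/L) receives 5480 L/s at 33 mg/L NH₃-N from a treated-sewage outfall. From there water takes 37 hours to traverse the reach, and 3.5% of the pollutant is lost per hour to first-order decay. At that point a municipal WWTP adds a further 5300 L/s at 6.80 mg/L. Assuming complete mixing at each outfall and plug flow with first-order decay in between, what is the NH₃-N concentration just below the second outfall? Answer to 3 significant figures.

Mass balance: C = (54900·0.1600 + 5480·33.00) / 60380 = 189600/60380 = 3.141 mg/L; combined flow 60380 L/s.
3.5%/h lost → k = −ln(1 − 0.035) = 0.03563 h⁻¹.
Applying C = C₀e^(−kt): 3.141 × 0.2676 = 0.8404 mg/L.
Second outfall: C = (60380·0.8404 + 5300·6.800)/65680 = 1.321 mg/L.

1.32 mg/L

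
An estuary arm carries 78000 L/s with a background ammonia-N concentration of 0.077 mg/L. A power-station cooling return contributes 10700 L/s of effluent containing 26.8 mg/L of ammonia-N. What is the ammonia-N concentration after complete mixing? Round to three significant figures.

Mixed concentration C = ΣQC/ΣQ = (78000·0.07700 + 10700·26.80) / 88700 = 292800/88700 = 3.301 mg/L.

3.30 mg/L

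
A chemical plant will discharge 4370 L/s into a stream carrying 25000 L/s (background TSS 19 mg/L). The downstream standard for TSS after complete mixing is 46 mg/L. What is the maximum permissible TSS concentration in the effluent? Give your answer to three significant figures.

200 mg/L

At the limit, (Qr·Cr + Qe·Cₑ)/(Qr + Qe) = 46:
Cₑ = (29370·46 − 25000·19.00) / 4370 = 200.5 mg/L.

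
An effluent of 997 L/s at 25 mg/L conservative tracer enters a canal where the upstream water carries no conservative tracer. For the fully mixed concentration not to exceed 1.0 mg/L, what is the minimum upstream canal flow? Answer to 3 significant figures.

Set C_mix = 1.0: (Q·0 + 997.0·25.00) / (Q + 997.0) = 1.0
→ Q = 997.0·(25.00 − 1.0)/(1.0 − 0) = 23930 L/s.

23900 L/s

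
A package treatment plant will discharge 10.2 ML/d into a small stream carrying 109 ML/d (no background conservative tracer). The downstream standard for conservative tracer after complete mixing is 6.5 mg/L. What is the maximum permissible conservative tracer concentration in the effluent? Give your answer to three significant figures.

76.0 mg/L

At the limit, (Qr·Cr + Qe·Cₑ)/(Qr + Qe) = 6.5:
Cₑ = (119.2·6.5 − 109.0·0) / 10.20 = 75.96 mg/L.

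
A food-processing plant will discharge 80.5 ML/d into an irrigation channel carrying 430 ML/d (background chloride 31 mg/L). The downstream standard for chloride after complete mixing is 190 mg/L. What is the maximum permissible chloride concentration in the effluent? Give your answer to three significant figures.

At the limit, (Qr·Cr + Qe·Cₑ)/(Qr + Qe) = 190:
Cₑ = (510.5·190 − 430.0·31.00) / 80.50 = 1039 mg/L.

1040 mg/L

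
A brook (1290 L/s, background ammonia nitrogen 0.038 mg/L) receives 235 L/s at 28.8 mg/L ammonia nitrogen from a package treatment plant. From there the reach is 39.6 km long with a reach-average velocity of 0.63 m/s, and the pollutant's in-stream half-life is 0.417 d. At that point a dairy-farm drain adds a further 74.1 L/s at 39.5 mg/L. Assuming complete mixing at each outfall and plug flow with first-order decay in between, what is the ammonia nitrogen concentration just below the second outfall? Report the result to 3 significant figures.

Mixed concentration C = ΣQC/ΣQ = (1290·0.03800 + 235.0·28.80) / 1525 = 6817/1525 = 4.470 mg/L; combined flow 1525 L/s.
Travel time t = 39.6·1000 / 0.63 = 62860 s = 17.46 h.
Half-life 0.417 d → k = ln 2 / 0.417 = 1.662 d⁻¹.
First-order decay: C = 4.470·exp(−k·t) = 4.470·0.2984 = 1.334 mg/L.
Second outfall: C = (1525·1.334 + 74.10·39.50)/1599 = 3.103 mg/L.

3.10 mg/L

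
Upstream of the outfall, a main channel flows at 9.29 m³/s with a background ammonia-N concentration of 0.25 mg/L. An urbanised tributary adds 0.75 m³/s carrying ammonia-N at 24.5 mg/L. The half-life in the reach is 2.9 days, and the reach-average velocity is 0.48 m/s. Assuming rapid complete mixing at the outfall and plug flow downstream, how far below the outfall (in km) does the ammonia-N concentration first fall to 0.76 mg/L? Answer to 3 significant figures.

After mixing, C = (9.290·0.2500 + 0.7500·24.50) / 10.04 = 20.70/10.04 = 2.062 mg/L.
Half-life 2.9 d → k = ln 2 / 2.9 = 0.2390 d⁻¹.
Set 2.062·exp(−k·t) = 0.76 → t = ln(2.062/0.76)/k = 360700 s = 100.2 h.
Distance = v·t = 0.48·360700 = 173100 m = 173.1 km.

173 km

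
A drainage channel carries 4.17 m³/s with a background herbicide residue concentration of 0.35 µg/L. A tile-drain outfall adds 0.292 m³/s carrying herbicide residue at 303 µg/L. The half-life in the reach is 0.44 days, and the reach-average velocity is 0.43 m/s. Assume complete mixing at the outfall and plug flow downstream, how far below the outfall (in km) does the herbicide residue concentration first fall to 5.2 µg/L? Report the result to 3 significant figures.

Flow-weighted average: C = (4.170·0.3500 + 0.2920·303.0) / 4.462 = 89.94/4.462 = 20.16 µg/L.
Half-life 0.44 d → k = ln 2 / 0.44 = 1.575 d⁻¹.
Set 20.16·exp(−k·t) = 5.2 → t = ln(20.16/5.2)/k = 74310 s = 20.64 h.
Distance = v·t = 0.43·74310 = 31950 m = 31.95 km.

32.0 km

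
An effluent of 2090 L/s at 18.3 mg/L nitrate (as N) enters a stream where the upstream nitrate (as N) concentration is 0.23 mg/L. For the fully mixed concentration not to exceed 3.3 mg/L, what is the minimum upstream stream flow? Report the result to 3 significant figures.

10200 L/s

Set C_mix = 3.3: (Q·0.2300 + 2090·18.30) / (Q + 2090) = 3.3
→ Q = 2090·(18.30 − 3.3)/(3.3 − 0.2300) = 10210 L/s.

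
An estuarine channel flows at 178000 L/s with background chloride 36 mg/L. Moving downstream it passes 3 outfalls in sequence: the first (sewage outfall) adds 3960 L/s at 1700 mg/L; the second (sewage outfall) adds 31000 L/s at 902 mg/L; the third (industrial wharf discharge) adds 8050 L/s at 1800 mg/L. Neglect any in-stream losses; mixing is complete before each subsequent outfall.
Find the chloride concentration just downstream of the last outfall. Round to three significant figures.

Below outfall 1: Q → 182000 L/s, C = (178000·36.00 + 3960·1700)/182000 = 72.21 mg/L.
Below outfall 2: Q → 213000 L/s, C = (182000·72.21 + 31000·902.0)/213000 = 193.0 mg/L.
Below outfall 3: Q → 221000 L/s, C = (213000·193.0 + 8050·1800)/221000 = 251.5 mg/L.

252 mg/L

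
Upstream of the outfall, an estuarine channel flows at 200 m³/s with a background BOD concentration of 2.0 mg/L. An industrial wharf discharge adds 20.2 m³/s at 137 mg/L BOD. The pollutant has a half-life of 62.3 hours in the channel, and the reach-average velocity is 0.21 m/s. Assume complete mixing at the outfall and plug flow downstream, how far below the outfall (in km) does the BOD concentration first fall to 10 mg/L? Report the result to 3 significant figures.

24.7 km

Mass balance: C = (200.0·2.000 + 20.20·137.0) / 220.2 = 3167/220.2 = 14.38 mg/L.
Half-life 62.3 h → k = ln 2 / 62.3 = 0.01113 h⁻¹ = 0.2670 d⁻¹.
Set 14.38·exp(−k·t) = 10 → t = ln(14.38/10)/k = 117600 s = 32.68 h.
Distance = v·t = 0.21·117600 = 24700 m = 24.70 km.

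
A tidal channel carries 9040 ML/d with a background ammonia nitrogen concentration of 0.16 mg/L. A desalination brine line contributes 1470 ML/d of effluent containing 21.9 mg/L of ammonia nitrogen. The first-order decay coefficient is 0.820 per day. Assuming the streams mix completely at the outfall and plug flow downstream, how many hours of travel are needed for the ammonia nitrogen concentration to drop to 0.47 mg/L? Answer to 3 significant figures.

56.1 h

Mass balance: C = (9040·0.1600 + 1470·21.90) / 10510 = 33640/10510 = 3.201 mg/L.
3.201·exp(−k·t) = 0.47 → t = ln(3.201/0.47)/k = 202100 s = 56.15 h.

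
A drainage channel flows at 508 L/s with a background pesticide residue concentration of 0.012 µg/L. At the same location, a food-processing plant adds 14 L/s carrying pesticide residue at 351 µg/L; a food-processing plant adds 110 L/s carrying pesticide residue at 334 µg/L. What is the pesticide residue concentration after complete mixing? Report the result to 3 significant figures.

65.9 µg/L

After mixing, C = (508.0·0.01200 + 14.00·351.0 + 110.0·334.0) / 632.0 = 41660/632.0 = 65.92 µg/L.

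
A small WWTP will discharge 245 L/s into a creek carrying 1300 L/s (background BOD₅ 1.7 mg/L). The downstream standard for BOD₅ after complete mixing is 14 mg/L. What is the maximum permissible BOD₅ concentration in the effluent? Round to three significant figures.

At the limit, (Qr·Cr + Qe·Cₑ)/(Qr + Qe) = 14:
Cₑ = (1545·14 − 1300·1.700) / 245.0 = 79.27 mg/L.

79.3 mg/L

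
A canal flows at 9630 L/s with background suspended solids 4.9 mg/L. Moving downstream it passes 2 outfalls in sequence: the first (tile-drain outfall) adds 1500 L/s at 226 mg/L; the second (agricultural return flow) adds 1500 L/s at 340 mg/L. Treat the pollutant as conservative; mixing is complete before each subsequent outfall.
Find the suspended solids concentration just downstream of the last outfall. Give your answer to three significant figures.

71.0 mg/L

Outfall 1: combined Q = 11130 L/s; C = (9630·4.900 + 1500·226.0)/11130 = 34.70 mg/L.
Outfall 2: combined Q = 12630 L/s; C = (11130·34.70 + 1500·340.0)/12630 = 70.96 mg/L.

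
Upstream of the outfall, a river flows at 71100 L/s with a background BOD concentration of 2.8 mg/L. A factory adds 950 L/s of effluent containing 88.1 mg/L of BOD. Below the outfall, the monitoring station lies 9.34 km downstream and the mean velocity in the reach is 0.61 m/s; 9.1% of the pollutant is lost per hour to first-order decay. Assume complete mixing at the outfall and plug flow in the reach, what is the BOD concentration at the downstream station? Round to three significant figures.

After mixing, C = (71100·2.800 + 950.0·88.10) / 72050 = 282800/72050 = 3.925 mg/L.
Travel time t = 9.34·1000 / 0.61 = 15310 s = 4.253 h.
9.1%/h lost → k = −ln(1 − 0.091) = 0.09541 h⁻¹.
After decay, C = 3.925 × e^(−kt) = 3.925 × 0.6664 = 2.616 mg/L.

2.62 mg/L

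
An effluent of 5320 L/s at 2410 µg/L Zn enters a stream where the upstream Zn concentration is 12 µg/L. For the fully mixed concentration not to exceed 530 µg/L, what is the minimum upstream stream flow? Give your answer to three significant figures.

Set C_mix = 530: (Q·12.00 + 5320·2410) / (Q + 5320) = 530
→ Q = 5320·(2410 − 530)/(530 − 12.00) = 19310 L/s.

19300 L/s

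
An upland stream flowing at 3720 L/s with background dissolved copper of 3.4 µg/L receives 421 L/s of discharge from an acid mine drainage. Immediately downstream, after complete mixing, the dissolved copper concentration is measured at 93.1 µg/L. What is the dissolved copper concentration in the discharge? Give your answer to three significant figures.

886 µg/L

Mass balance: 3720·3.400 + 421.0·Cₑ = 4141·93.10
→ Cₑ = (4141·93.10 − 3720·3.400) / 421.0 = 885.7 µg/L.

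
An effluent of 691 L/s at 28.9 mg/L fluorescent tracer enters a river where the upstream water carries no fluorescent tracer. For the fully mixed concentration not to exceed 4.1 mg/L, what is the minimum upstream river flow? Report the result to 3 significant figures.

4180 L/s

Set C_mix = 4.1: (Q·0 + 691.0·28.90) / (Q + 691.0) = 4.1
→ Q = 691.0·(28.90 − 4.1)/(4.1 − 0) = 4180 L/s.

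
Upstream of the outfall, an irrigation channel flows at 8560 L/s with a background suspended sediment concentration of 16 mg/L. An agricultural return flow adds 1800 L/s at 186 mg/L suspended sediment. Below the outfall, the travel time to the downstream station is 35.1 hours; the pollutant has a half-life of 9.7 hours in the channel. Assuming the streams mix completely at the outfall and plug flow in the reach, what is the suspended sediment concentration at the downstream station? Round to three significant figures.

3.71 mg/L

Flow-weighted average: C = (8560·16.00 + 1800·186.0) / 10360 = 471800/10360 = 45.54 mg/L.
Half-life 9.7 h → k = ln 2 / 9.7 = 0.07146 h⁻¹ = 1.715 d⁻¹.
After decay, C = 45.54 × e^(−kt) = 45.54 × 0.08142 = 3.707 mg/L.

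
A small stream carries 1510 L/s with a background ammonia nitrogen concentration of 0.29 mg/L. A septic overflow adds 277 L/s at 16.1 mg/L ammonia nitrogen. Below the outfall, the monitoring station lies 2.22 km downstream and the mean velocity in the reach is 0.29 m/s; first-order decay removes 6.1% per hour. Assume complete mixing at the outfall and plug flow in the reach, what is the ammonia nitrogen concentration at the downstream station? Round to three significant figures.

2.40 mg/L

Flow-weighted average: C = (1510·0.2900 + 277.0·16.10) / 1787 = 4898/1787 = 2.741 mg/L.
Travel time t = 2.22·1000 / 0.29 = 7655 s = 2.126 h.
6.1%/h lost → k = −ln(1 − 0.061) = 0.06294 h⁻¹.
Applying C = C₀e^(−kt): 2.741 × 0.8747 = 2.397 mg/L.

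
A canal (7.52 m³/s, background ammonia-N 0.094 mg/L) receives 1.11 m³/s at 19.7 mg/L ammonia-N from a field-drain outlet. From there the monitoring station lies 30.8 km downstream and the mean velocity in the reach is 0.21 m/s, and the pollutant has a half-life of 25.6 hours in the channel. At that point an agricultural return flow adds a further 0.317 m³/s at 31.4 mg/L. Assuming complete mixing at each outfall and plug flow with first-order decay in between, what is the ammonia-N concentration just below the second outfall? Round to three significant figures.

1.95 mg/L

Flow-weighted average: C = (7.520·0.09400 + 1.110·19.70) / 8.630 = 22.57/8.630 = 2.616 mg/L; combined flow 8.630 m³/s.
Travel time t = 30.8·1000 / 0.21 = 146700 s = 40.74 h.
Half-life 25.6 h → k = ln 2 / 25.6 = 0.02708 h⁻¹ = 0.6498 d⁻¹.
After decay, C = 2.616 × e^(−kt) = 2.616 × 0.3318 = 0.8680 mg/L.
At the second outfall, C = (8.630·0.8680 + 0.3170·31.40) / (8.630 + 0.3170) = 1.950 mg/L.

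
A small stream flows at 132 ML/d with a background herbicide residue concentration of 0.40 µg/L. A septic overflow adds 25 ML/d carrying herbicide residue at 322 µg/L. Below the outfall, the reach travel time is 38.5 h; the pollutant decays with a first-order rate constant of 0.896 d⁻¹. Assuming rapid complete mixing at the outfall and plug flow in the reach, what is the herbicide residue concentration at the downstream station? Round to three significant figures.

12.3 µg/L

Mixed concentration C = ΣQC/ΣQ = (132.0·0.4000 + 25.00·322.0) / 157.0 = 8103/157.0 = 51.61 µg/L.
Applying C = C₀e^(−kt): 51.61 × 0.2376 = 12.26 µg/L.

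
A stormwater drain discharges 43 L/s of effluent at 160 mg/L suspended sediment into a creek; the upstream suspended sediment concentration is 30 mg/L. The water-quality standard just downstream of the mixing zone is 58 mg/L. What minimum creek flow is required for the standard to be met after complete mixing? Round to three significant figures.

157 L/s

Set C_mix = 58: (Q·30.00 + 43.00·160.0) / (Q + 43.00) = 58
→ Q = 43.00·(160.0 − 58)/(58 − 30.00) = 156.6 L/s.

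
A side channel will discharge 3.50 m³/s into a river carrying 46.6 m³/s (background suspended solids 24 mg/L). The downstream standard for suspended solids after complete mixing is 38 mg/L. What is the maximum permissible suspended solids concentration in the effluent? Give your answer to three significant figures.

224 mg/L

At the limit, (Qr·Cr + Qe·Cₑ)/(Qr + Qe) = 38:
Cₑ = (50.10·38 − 46.60·24.00) / 3.500 = 224.4 mg/L.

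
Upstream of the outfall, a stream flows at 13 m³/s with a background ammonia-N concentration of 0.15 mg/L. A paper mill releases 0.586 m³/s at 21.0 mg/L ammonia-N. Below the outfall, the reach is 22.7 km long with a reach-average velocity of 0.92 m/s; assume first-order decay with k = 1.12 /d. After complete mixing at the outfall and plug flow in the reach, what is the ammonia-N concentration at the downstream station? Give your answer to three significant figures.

0.762 mg/L

Mass balance: C = (13.00·0.1500 + 0.5860·21.00) / 13.59 = 14.26/13.59 = 1.049 mg/L.
Travel time t = 22.7·1000 / 0.92 = 24670 s = 6.854 h.
Applying C = C₀e^(−kt): 1.049 × 0.7263 = 0.7621 mg/L.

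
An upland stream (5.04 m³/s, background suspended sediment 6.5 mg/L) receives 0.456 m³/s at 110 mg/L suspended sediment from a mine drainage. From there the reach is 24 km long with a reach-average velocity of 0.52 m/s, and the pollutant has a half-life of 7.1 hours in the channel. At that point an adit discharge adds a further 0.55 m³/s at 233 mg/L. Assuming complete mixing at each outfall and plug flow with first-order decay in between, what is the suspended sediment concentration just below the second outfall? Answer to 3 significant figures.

Mass balance: C = (5.040·6.500 + 0.4560·110.0) / 5.496 = 82.92/5.496 = 15.09 mg/L; combined flow 5.496 m³/s.
Travel time t = 24·1000 / 0.52 = 46150 s = 12.82 h.
Half-life 7.1 h → k = ln 2 / 7.1 = 0.09763 h⁻¹ = 2.343 d⁻¹.
After decay, C = 15.09 × e^(−kt) = 15.09 × 0.2860 = 4.316 mg/L.
At the second outfall, C = (5.496·4.316 + 0.5500·233.0) / (5.496 + 0.5500) = 25.12 mg/L.

25.1 mg/L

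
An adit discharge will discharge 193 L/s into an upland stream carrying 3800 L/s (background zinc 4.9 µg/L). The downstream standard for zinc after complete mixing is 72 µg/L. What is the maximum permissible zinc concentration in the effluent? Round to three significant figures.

1390 µg/L

At the limit, (Qr·Cr + Qe·Cₑ)/(Qr + Qe) = 72:
Cₑ = (3993·72 − 3800·4.900) / 193.0 = 1393 µg/L.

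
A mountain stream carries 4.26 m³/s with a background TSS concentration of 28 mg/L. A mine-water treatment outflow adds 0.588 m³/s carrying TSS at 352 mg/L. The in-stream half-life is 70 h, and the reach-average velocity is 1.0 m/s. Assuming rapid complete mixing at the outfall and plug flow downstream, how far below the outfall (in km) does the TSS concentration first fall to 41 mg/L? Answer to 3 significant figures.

180 km

Mass balance: C = (4.260·28.00 + 0.5880·352.0) / 4.848 = 326.3/4.848 = 67.30 mg/L.
Half-life 70 h → k = ln 2 / 70 = 0.009902 h⁻¹ = 0.2377 d⁻¹.
Set 67.30·exp(−k·t) = 41 → t = ln(67.30/41)/k = 180200 s = 50.04 h.
Distance = v·t = 1.0·180200 = 180200 m = 180.2 km.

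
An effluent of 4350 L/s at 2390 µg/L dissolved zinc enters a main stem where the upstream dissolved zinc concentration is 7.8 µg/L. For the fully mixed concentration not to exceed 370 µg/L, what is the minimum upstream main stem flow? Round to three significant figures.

Set C_mix = 370: (Q·7.800 + 4350·2390) / (Q + 4350) = 370
→ Q = 4350·(2390 − 370)/(370 − 7.800) = 24260 L/s.

24300 L/s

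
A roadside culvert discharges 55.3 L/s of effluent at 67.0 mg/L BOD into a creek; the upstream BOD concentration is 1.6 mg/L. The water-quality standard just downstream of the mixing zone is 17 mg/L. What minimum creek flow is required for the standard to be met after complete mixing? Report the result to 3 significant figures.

180 L/s

Set C_mix = 17: (Q·1.600 + 55.30·67.00) / (Q + 55.30) = 17
→ Q = 55.30·(67.00 − 17)/(17 − 1.600) = 179.5 L/s.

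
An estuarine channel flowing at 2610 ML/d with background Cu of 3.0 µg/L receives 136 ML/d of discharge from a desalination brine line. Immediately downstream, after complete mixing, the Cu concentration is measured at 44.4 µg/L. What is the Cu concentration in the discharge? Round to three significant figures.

Mass balance: 2610·3.000 + 136.0·Cₑ = 2746·44.40
→ Cₑ = (2746·44.40 − 2610·3.000) / 136.0 = 838.9 µg/L.

839 µg/L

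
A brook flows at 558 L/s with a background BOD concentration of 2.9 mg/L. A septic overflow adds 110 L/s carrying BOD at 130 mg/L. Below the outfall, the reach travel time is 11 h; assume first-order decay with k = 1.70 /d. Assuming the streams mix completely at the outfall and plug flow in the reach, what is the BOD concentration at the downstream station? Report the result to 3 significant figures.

10.9 mg/L

Flow-weighted average: C = (558.0·2.900 + 110.0·130.0) / 668.0 = 15920/668.0 = 23.83 mg/L.
After decay, C = 23.83 × e^(−kt) = 23.83 × 0.4588 = 10.93 mg/L.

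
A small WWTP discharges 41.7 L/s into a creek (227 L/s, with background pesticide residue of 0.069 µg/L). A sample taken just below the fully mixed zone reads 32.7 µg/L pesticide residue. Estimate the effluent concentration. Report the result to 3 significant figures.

210 µg/L

Mass balance: 227.0·0.06900 + 41.70·Cₑ = 268.7·32.70
→ Cₑ = (268.7·32.70 − 227.0·0.06900) / 41.70 = 210.3 µg/L.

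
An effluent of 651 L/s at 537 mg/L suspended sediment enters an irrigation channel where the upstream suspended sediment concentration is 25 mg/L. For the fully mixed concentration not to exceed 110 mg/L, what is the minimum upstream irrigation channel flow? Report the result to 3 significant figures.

Set C_mix = 110: (Q·25.00 + 651.0·537.0) / (Q + 651.0) = 110
→ Q = 651.0·(537.0 − 110)/(110 − 25.00) = 3270 L/s.

3270 L/s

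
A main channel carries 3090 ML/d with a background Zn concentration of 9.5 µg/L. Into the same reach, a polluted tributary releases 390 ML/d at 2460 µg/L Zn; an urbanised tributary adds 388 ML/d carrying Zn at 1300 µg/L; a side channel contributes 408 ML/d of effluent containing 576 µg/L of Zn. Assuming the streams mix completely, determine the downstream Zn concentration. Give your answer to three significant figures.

Flow-weighted average: C = (3090·9.500 + 390.0·2460 + 388.0·1300 + 408.0·576.0) / 4276 = 1728000/4276 = 404.2 µg/L.

404 µg/L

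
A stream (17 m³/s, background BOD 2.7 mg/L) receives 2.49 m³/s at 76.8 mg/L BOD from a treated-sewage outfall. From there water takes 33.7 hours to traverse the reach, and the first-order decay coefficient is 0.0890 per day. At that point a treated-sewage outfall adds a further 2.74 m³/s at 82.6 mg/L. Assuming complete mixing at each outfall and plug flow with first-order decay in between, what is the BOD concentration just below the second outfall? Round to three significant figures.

19.6 mg/L

Flow-weighted average: C = (17.00·2.700 + 2.490·76.80) / 19.49 = 237.1/19.49 = 12.17 mg/L; combined flow 19.49 m³/s.
First-order decay: C = 12.17·exp(−k·t) = 12.17·0.8825 = 10.74 mg/L.
Second outfall: C = (19.49·10.74 + 2.740·82.60)/22.23 = 19.60 mg/L.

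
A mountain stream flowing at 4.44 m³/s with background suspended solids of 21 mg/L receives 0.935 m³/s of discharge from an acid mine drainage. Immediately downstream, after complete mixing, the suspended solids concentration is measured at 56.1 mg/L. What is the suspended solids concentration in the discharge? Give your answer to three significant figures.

223 mg/L

Mass balance: 4.440·21.00 + 0.9350·Cₑ = 5.375·56.10
→ Cₑ = (5.375·56.10 − 4.440·21.00) / 0.9350 = 222.8 mg/L.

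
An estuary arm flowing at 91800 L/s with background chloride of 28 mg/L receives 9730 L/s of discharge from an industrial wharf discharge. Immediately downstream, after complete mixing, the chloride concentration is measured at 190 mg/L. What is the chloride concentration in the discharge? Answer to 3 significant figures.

1720 mg/L

Mass balance: 91800·28.00 + 9730·Cₑ = 101500·190.0
→ Cₑ = (101500·190.0 − 91800·28.00) / 9730 = 1718 mg/L.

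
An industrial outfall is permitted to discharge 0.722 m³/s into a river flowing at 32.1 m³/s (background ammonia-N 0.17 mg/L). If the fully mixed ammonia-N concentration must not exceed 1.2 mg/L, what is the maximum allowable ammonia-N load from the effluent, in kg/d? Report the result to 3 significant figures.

2930 kg/d

Mass balance at the limit: 32.10·0.1700 + 0.7220·Cₑ = 32.82·1.2 → Cₑ = 46.99 mg/L.
Load = 0.7220 m³/s × 46.99 g/m³ × 86 400 s/d = 2932 kg/d.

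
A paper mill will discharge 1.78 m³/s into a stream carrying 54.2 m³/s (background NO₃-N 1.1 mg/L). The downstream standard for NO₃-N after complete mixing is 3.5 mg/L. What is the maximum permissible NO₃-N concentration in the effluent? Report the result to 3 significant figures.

At the limit, (Qr·Cr + Qe·Cₑ)/(Qr + Qe) = 3.5:
Cₑ = (55.98·3.5 − 54.20·1.100) / 1.780 = 76.58 mg/L.

76.6 mg/L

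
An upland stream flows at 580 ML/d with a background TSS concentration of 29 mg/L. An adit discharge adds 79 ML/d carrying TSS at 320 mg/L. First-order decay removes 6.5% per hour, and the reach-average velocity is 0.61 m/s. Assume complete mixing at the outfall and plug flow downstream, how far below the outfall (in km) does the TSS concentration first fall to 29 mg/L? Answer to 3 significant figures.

25.8 km

Conservation of mass: C = (580.0·29.00 + 79.00·320.0) / 659.0 = 42100/659.0 = 63.88 mg/L.
6.5%/h lost → k = −ln(1 − 0.065) = 0.06721 h⁻¹.
Set 63.88·exp(−k·t) = 29 → t = ln(63.88/29)/k = 42300 s = 11.75 h.
Distance = v·t = 0.61·42300 = 25810 m = 25.81 km.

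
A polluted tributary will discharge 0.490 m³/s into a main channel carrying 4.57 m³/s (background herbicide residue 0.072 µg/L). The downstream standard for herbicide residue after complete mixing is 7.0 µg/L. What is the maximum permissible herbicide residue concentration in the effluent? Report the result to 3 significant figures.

At the limit, (Qr·Cr + Qe·Cₑ)/(Qr + Qe) = 7.0:
Cₑ = (5.060·7.0 − 4.570·0.07200) / 0.4900 = 71.61 µg/L.

71.6 µg/L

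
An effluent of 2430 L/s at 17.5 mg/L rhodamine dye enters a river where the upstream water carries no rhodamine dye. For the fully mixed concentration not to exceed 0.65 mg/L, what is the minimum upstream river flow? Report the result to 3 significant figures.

Set C_mix = 0.65: (Q·0 + 2430·17.50) / (Q + 2430) = 0.65
→ Q = 2430·(17.50 − 0.65)/(0.65 − 0) = 62990 L/s.

63000 L/s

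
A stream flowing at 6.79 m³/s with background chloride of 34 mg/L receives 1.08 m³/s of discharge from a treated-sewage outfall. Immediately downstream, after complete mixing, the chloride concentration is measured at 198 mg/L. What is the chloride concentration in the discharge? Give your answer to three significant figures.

Mass balance: 6.790·34.00 + 1.080·Cₑ = 7.870·198.0
→ Cₑ = (7.870·198.0 − 6.790·34.00) / 1.080 = 1229 mg/L.

1230 mg/L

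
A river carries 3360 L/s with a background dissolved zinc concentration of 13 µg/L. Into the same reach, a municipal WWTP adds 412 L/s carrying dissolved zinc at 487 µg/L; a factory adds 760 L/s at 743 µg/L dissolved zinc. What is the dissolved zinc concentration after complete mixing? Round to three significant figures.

179 µg/L

Conservation of mass: C = (3360·13.00 + 412.0·487.0 + 760.0·743.0) / 4532 = 809000/4532 = 178.5 µg/L.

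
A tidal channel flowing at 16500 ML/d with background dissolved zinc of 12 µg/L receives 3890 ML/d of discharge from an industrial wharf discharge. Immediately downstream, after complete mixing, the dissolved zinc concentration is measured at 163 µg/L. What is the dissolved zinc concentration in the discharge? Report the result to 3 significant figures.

Mass balance: 16500·12.00 + 3890·Cₑ = 20390·163.0
→ Cₑ = (20390·163.0 − 16500·12.00) / 3890 = 803.5 µg/L.

803 µg/L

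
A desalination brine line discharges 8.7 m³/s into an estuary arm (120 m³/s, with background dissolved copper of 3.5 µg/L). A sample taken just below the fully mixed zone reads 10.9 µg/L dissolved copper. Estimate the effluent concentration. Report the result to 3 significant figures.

113 µg/L

Mass balance: 120.0·3.500 + 8.700·Cₑ = 128.7·10.90
→ Cₑ = (128.7·10.90 − 120.0·3.500) / 8.700 = 113.0 µg/L.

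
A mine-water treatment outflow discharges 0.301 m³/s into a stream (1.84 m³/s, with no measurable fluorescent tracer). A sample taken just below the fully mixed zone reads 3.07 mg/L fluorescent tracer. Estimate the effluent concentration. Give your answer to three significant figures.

21.8 mg/L

Mass balance: 1.840·0 + 0.3010·Cₑ = 2.141·3.070
→ Cₑ = (2.141·3.070 − 1.840·0) / 0.3010 = 21.84 mg/L.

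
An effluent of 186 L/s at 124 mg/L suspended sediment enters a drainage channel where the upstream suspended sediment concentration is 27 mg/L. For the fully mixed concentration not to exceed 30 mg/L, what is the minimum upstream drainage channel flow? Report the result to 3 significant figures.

Set C_mix = 30: (Q·27.00 + 186.0·124.0) / (Q + 186.0) = 30
→ Q = 186.0·(124.0 − 30)/(30 − 27.00) = 5828 L/s.

5830 L/s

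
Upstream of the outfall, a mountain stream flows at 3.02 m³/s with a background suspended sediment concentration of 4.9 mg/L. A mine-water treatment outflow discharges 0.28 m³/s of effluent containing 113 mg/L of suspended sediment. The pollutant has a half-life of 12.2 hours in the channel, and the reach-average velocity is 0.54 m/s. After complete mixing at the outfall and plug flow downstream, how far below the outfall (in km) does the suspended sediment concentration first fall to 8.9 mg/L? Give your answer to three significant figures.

15.7 km

After mixing, C = (3.020·4.900 + 0.2800·113.0) / 3.300 = 46.44/3.300 = 14.07 mg/L.
Half-life 12.2 h → k = ln 2 / 12.2 = 0.05682 h⁻¹ = 1.364 d⁻¹.
Set 14.07·exp(−k·t) = 8.9 → t = ln(14.07/8.9)/k = 29030 s = 8.064 h.
Distance = v·t = 0.54·29030 = 15680 m = 15.68 km.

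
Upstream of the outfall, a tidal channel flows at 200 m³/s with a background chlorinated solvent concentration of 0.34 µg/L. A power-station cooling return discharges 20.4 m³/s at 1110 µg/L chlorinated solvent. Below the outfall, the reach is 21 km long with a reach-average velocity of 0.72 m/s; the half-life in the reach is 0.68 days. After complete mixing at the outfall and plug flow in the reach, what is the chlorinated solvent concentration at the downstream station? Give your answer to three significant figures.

73.0 µg/L

After mixing, C = (200.0·0.3400 + 20.40·1110) / 220.4 = 22710/220.4 = 103.0 µg/L.
Travel time t = 21·1000 / 0.72 = 29170 s = 8.102 h.
Half-life 0.68 d → k = ln 2 / 0.68 = 1.019 d⁻¹.
After decay, C = 103.0 × e^(−kt) = 103.0 × 0.7089 = 73.05 µg/L.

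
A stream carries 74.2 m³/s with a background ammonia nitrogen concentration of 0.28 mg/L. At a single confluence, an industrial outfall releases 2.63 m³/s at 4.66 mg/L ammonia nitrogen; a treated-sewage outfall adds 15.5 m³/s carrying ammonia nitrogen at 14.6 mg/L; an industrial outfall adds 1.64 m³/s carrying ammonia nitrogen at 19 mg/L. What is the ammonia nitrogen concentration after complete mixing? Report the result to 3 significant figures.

After mixing, C = (74.20·0.2800 + 2.630·4.660 + 15.50·14.60 + 1.640·19.00) / 93.97 = 290.5/93.97 = 3.091 mg/L.

3.09 mg/L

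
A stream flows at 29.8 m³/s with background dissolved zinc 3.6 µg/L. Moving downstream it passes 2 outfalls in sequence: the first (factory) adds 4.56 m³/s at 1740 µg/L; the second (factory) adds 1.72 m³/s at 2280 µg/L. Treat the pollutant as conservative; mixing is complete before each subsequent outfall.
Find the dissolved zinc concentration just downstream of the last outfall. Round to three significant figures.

After outfall 1: Q = 29.80 + 4.560 = 34.36 m³/s; C = (29.80·3.600 + 4.560·1740)/34.36 = 234.0 µg/L.
After outfall 2: Q = 34.36 + 1.720 = 36.08 m³/s; C = (34.36·234.0 + 1.720·2280)/36.08 = 331.6 µg/L.

332 µg/L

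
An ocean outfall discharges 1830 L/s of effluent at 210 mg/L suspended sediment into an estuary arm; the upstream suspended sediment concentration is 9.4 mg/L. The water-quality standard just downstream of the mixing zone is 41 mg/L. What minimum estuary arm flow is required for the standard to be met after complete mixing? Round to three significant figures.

9790 L/s

Set C_mix = 41: (Q·9.400 + 1830·210.0) / (Q + 1830) = 41
→ Q = 1830·(210.0 − 41)/(41 − 9.400) = 9787 L/s.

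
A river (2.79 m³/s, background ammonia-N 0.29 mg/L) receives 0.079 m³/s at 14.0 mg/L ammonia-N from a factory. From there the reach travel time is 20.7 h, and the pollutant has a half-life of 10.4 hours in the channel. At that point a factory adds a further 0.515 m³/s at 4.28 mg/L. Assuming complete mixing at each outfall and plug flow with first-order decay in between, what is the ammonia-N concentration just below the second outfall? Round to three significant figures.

0.794 mg/L

Mixed concentration C = ΣQC/ΣQ = (2.790·0.2900 + 0.07900·14.00) / 2.869 = 1.915/2.869 = 0.6675 mg/L; combined flow 2.869 m³/s.
Half-life 10.4 h → k = ln 2 / 10.4 = 0.06665 h⁻¹ = 1.600 d⁻¹.
Applying C = C₀e^(−kt): 0.6675 × 0.2517 = 0.1680 mg/L.
Second outfall: C = (2.869·0.1680 + 0.5150·4.280)/3.384 = 0.7938 mg/L.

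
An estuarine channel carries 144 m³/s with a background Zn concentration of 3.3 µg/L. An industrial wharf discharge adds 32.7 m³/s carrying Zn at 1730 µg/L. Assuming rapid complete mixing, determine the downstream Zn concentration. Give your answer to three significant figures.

Conservation of mass: C = (144.0·3.300 + 32.70·1730) / 176.7 = 57050/176.7 = 322.8 µg/L.

323 µg/L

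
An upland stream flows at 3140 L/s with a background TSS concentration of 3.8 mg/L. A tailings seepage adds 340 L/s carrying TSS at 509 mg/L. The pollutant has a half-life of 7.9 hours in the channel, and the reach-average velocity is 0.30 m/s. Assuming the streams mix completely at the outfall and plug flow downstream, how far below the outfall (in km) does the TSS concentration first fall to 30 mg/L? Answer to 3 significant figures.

Conservation of mass: C = (3140·3.800 + 340.0·509.0) / 3480 = 185000/3480 = 53.16 mg/L.
Half-life 7.9 h → k = ln 2 / 7.9 = 0.08774 h⁻¹ = 2.106 d⁻¹.
Set 53.16·exp(−k·t) = 30 → t = ln(53.16/30)/k = 23470 s = 6.520 h.
Distance = v·t = 0.30·23470 = 7042 m = 7.042 km.

7.04 km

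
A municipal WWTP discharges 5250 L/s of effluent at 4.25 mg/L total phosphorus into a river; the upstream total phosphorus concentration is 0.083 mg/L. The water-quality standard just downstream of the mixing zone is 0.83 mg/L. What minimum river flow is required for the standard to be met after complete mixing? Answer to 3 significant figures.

Set C_mix = 0.83: (Q·0.08300 + 5250·4.250) / (Q + 5250) = 0.83
→ Q = 5250·(4.250 − 0.83)/(0.83 − 0.08300) = 24040 L/s.

24000 L/s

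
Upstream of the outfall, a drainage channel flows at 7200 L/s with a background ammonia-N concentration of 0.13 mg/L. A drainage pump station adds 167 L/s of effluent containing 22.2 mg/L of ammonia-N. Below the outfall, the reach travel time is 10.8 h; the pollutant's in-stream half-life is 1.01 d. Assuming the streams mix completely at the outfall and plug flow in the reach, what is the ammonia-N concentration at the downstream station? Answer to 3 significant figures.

0.463 mg/L

Conservation of mass: C = (7200·0.1300 + 167.0·22.20) / 7367 = 4643/7367 = 0.6303 mg/L.
Half-life 1.01 d → k = ln 2 / 1.01 = 0.6863 d⁻¹.
First-order decay: C = 0.6303·exp(−k·t) = 0.6303·0.7343 = 0.4628 mg/L.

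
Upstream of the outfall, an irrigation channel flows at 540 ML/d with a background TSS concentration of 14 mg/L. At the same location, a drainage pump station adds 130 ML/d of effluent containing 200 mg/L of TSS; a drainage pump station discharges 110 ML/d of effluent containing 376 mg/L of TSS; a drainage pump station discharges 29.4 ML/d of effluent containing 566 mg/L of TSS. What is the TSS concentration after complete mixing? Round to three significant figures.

113 mg/L

Conservation of mass: C = (540.0·14.00 + 130.0·200.0 + 110.0·376.0 + 29.40·566.0) / 809.4 = 91560/809.4 = 113.1 mg/L.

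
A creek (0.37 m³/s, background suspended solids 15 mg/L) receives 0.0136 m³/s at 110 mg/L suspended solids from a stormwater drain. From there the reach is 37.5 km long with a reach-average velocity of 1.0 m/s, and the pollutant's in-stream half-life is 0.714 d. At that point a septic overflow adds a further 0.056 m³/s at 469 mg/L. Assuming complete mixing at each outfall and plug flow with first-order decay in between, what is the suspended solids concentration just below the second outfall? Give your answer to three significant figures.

70.3 mg/L

Mixed concentration C = ΣQC/ΣQ = (0.3700·15.00 + 0.01360·110.0) / 0.3836 = 7.046/0.3836 = 18.37 mg/L; combined flow 0.3836 m³/s.
Travel time t = 37.5·1000 / 1.0 = 37500 s = 10.42 h.
Half-life 0.714 d → k = ln 2 / 0.714 = 0.9708 d⁻¹.
First-order decay: C = 18.37·exp(−k·t) = 18.37·0.6562 = 12.05 mg/L.
Second outfall: C = (0.3836·12.05 + 0.05600·469.0)/0.4396 = 70.26 mg/L.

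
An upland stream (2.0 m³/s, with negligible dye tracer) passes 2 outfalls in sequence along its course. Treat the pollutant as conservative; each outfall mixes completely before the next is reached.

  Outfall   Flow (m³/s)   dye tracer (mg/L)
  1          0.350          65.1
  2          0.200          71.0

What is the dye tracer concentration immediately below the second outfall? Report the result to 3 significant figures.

14.5 mg/L

Outfall 1: combined Q = 2.350 m³/s; C = (2.000·0 + 0.3500·65.10)/2.350 = 9.696 mg/L.
Outfall 2: combined Q = 2.550 m³/s; C = (2.350·9.696 + 0.2000·71.00)/2.550 = 14.50 mg/L.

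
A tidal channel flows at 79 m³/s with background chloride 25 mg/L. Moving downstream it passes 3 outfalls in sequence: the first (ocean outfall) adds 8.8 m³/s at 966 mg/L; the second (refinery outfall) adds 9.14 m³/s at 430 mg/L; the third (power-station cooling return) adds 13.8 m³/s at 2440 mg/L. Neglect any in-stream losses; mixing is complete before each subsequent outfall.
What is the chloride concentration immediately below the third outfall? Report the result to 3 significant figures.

Below outfall 1: Q → 87.80 m³/s, C = (79.00·25.00 + 8.800·966.0)/87.80 = 119.3 mg/L.
Below outfall 2: Q → 96.94 m³/s, C = (87.80·119.3 + 9.140·430.0)/96.94 = 148.6 mg/L.
Below outfall 3: Q → 110.7 m³/s, C = (96.94·148.6 + 13.80·2440)/110.7 = 434.2 mg/L.

434 mg/L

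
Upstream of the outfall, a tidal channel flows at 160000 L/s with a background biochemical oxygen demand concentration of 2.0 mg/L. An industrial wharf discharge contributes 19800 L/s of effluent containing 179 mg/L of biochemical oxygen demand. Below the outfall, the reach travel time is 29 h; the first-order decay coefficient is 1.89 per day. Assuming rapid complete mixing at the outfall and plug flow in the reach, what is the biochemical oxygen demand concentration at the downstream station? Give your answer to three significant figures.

After mixing, C = (160000·2.000 + 19800·179.0) / 179800 = 3864000/179800 = 21.49 mg/L.
First-order decay: C = 21.49·exp(−k·t) = 21.49·0.1019 = 2.190 mg/L.

2.19 mg/L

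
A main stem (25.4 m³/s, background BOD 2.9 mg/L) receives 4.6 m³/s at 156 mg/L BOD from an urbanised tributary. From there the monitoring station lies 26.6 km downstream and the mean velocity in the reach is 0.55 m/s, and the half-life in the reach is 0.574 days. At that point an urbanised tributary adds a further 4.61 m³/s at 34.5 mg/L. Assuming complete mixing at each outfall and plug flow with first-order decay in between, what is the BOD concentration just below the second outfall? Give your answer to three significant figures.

Conservation of mass: C = (25.40·2.900 + 4.600·156.0) / 30.00 = 791.3/30.00 = 26.38 mg/L; combined flow 30.00 m³/s.
Travel time t = 26.6·1000 / 0.55 = 48360 s = 13.43 h.
Half-life 0.574 d → k = ln 2 / 0.574 = 1.208 d⁻¹.
Decay over the reach: 26.38·exp(−kt) = 26.38·0.5087 = 13.42 mg/L.
Second outfall: C = (30.00·13.42 + 4.610·34.50)/34.61 = 16.22 mg/L.

16.2 mg/L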